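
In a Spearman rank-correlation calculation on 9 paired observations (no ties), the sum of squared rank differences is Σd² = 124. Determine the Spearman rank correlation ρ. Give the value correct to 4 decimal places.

ρ = 1 − 6Σd² / [n(n²−1)] = 1 − 6×124 / (9×80)
  = 1 − 744/720 = 1 − 1.03333 ≈ -0.0333

-0.0333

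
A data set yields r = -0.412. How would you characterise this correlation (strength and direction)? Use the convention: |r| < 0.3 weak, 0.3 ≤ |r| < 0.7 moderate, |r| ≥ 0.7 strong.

moderate negative

r = -0.412 < 0 so the relationship is negative.
|r| = 0.412, which falls in the moderate range.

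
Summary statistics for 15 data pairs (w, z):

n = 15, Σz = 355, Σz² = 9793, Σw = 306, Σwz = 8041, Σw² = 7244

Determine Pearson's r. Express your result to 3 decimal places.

0.677

r = (nΣwz − ΣwΣz) / √[(nΣw² − (Σw)²)(nΣz² − (Σz)²)]
Numerator: 15×8041 − 306×355 = 11985
Denominator: √[(108660 − 93636)(146895 − 126025)] = √[15024 × 20870] = 17707.3680
r = 11985 / 17707.3680 ≈ 0.677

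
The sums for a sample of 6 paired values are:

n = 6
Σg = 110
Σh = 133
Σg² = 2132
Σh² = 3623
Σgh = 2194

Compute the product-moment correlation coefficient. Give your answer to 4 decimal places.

r = (nΣgh − ΣgΣh) / √[(nΣg² − (Σg)²)(nΣh² − (Σh)²)]
Numerator: 6×2194 − 110×133 = -1466
Denominator: √[(12792 − 12100)(21738 − 17689)] = √[692 × 4049] = 1673.8901
r = -1466 / 1673.8901 ≈ -0.8758

-0.8758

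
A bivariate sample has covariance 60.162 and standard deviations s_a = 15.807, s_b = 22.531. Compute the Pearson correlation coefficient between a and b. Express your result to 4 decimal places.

r = Cov(a,b) / (s_a · s_b) = 60.162 / (15.807 × 22.531)
  = 60.162 / 356.1475 ≈ 0.1689

0.1689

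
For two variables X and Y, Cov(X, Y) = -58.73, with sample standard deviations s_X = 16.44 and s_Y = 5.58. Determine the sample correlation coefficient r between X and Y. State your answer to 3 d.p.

-0.640

r = Cov(X,Y) / (s_X · s_Y) = -58.73 / (16.44 × 5.58)
  = -58.73 / 91.7352 ≈ -0.640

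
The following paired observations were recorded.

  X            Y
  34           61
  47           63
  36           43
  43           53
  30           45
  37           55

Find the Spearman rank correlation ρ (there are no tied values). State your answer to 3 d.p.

Rank X: 2, 6, 3, 5, 1, 4
Rank Y: 5, 6, 1, 3, 2, 4
d = rank(X) − rank(Y): -3, 0, 2, 2, -1, 0; Σd² = 18
ρ = 1 − 6Σd² / [n(n²−1)] = 1 − 6×18 / (6×35) = 1 − 108/210 ≈ 0.486

0.486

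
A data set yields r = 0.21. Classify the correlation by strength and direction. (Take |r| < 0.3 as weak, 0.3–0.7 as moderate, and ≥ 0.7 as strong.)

weak positive

r = 0.21 > 0 so the relationship is positive.
|r| = 0.21, which falls in the weak range.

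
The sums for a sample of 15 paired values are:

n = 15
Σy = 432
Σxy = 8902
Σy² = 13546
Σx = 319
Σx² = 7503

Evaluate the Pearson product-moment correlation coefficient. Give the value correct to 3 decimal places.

-0.320

r = (nΣxy − ΣxΣy) / √[(nΣx² − (Σx)²)(nΣy² − (Σy)²)]
Numerator: 15×8902 − 319×432 = -4278
Denominator: √[(112545 − 101761)(203190 − 186624)] = √[10784 × 16566] = 13365.9173
r = -4278 / 13365.9173 ≈ -0.320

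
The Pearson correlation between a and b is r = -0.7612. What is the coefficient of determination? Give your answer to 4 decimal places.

r² = (-0.7612)² = 0.5794

0.5794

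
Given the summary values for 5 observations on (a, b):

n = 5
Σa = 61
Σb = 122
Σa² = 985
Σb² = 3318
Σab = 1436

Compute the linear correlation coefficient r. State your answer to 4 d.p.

r = (nΣab − ΣaΣb) / √[(nΣa² − (Σa)²)(nΣb² − (Σb)²)]
Numerator: 5×1436 − 61×122 = -262
Denominator: √[(4925 − 3721)(16590 − 14884)] = √[1204 × 1706] = 1433.1867
r = -262 / 1433.1867 ≈ -0.1828

-0.1828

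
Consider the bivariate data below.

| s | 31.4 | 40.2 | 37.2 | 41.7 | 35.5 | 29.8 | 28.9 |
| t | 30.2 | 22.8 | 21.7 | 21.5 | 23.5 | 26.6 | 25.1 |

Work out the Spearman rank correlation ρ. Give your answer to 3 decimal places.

-0.821

Rank s: 3, 6, 5, 7, 4, 2, 1
Rank t: 7, 3, 2, 1, 4, 6, 5
d = rank(s) − rank(t): -4, 3, 3, 6, 0, -4, -4; Σd² = 102
ρ = 1 − 6Σd² / [n(n²−1)] = 1 − 6×102 / (7×48) = 1 − 612/336 ≈ -0.821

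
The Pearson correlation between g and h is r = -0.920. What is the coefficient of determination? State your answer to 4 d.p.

r² = (-0.920)² = 0.8464

0.8464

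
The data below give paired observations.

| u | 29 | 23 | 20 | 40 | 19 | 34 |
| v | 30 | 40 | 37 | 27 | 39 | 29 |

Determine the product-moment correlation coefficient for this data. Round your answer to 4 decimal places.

-0.9238

n = 6, Σu = 165, Σv = 202, Σu² = 4887, Σv² = 6960, Σuv = 5337
nΣuv − ΣuΣv = 32022 − 33330 = -1308
nΣu² − (Σu)² = 29322 − 27225 = 2097; nΣv² − (Σv)² = 41760 − 40804 = 956
r = -1308 / √(2097 × 956) = -1308 / 1415.8856 ≈ -0.9238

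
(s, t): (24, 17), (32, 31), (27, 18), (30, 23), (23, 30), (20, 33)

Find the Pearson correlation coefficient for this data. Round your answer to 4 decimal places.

n = 6, Σs = 156, Σt = 152, Σs² = 4158, Σt² = 4092, Σst = 3926
nΣst − ΣsΣt = 23556 − 23712 = -156
nΣs² − (Σs)² = 24948 − 24336 = 612; nΣt² − (Σt)² = 24552 − 23104 = 1448
r = -156 / √(612 × 1448) = -156 / 941.3692 ≈ -0.1657

-0.1657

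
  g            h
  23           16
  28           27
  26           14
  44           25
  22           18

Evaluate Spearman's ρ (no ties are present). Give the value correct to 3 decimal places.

0.500

Rank g: 2, 4, 3, 5, 1
Rank h: 2, 5, 1, 4, 3
d = rank(g) − rank(h): 0, -1, 2, 1, -2; Σd² = 10
ρ = 1 − 6Σd² / [n(n²−1)] = 1 − 6×10 / (5×24) = 1 − 60/120 ≈ 0.500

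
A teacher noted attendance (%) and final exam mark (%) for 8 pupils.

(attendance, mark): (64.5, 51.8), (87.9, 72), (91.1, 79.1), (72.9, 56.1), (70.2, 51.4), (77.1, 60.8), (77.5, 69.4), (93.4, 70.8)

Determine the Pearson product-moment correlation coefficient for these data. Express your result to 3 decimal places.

n = 8, Σx = 634.6, Σy = 511.4, Σx² = 51102.54, Σy² = 33438.86, Σxy = 41252.78
nΣxy − ΣxΣy = 330022.24 − 324534.44 = 5487.8
nΣx² − (Σx)² = 408820.32 − 402717.16 = 6103.16; nΣy² − (Σy)² = 267510.88 − 261529.96 = 5980.92
r = 5487.8 / √(6103.16 × 5980.92) = 5487.8 / 6041.7309 ≈ 0.908

0.908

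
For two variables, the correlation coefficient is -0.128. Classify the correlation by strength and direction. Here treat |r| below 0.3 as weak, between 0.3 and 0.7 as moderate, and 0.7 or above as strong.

r = -0.128 < 0 so the relationship is negative.
|r| = 0.128, which falls in the weak range.

weak negative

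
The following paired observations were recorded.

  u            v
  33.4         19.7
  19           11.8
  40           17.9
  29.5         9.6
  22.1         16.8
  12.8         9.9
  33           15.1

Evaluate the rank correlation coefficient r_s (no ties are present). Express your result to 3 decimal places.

0.679

Rank u: 6, 2, 7, 4, 3, 1, 5
Rank v: 7, 3, 6, 1, 5, 2, 4
d = rank(u) − rank(v): -1, -1, 1, 3, -2, -1, 1; Σd² = 18
ρ = 1 − 6Σd² / [n(n²−1)] = 1 − 6×18 / (7×48) = 1 − 108/336 ≈ 0.679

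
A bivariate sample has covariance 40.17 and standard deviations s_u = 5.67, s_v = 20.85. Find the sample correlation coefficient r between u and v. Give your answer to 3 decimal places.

0.340

r = Cov(u,v) / (s_u · s_v) = 40.17 / (5.67 × 20.85)
  = 40.17 / 118.2195 ≈ 0.340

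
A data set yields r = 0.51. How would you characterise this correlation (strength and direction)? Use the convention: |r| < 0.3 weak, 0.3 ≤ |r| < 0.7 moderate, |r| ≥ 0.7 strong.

moderate positive

r = 0.51 > 0 so the relationship is positive.
|r| = 0.51, which falls in the moderate range.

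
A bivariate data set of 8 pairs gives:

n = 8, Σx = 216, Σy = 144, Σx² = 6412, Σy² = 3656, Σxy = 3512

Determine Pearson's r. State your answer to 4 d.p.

r = (nΣxy − ΣxΣy) / √[(nΣx² − (Σx)²)(nΣy² − (Σy)²)]
Numerator: 8×3512 − 216×144 = -3008
Denominator: √[(51296 − 46656)(29248 − 20736)] = √[4640 × 8512] = 6284.5589
r = -3008 / 6284.5589 ≈ -0.4786

-0.4786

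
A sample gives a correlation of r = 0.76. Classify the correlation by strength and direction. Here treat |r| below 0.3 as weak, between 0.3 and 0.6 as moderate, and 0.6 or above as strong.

r = 0.76 > 0 so the relationship is positive.
|r| = 0.76, which falls in the strong range.

strong positive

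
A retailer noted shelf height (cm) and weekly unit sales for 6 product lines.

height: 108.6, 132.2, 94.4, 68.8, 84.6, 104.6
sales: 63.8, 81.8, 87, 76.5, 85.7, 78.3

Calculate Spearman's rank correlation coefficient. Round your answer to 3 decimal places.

-0.143

Rank height: 5, 6, 3, 1, 2, 4
Rank sales: 1, 4, 6, 2, 5, 3
d = rank(height) − rank(sales): 4, 2, -3, -1, -3, 1; Σd² = 40
ρ = 1 − 6Σd² / [n(n²−1)] = 1 − 6×40 / (6×35) = 1 − 240/210 ≈ -0.143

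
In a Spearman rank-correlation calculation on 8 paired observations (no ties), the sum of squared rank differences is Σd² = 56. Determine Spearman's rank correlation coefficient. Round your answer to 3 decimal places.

ρ = 1 − 6Σd² / [n(n²−1)] = 1 − 6×56 / (8×63)
  = 1 − 336/504 = 1 − 0.6667 ≈ 0.333

0.333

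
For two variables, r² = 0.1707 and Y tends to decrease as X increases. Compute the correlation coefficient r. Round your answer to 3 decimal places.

-0.413

|r| = √0.1707 = 0.413
The association is negative, so r = −0.413.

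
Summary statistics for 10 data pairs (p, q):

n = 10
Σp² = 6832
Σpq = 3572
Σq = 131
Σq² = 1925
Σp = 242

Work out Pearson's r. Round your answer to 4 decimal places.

r = (nΣpq − ΣpΣq) / √[(nΣp² − (Σp)²)(nΣq² − (Σq)²)]
Numerator: 10×3572 − 242×131 = 4018
Denominator: √[(68320 − 58564)(19250 − 17161)] = √[9756 × 2089] = 4514.4528
r = 4018 / 4514.4528 ≈ 0.8900

0.8900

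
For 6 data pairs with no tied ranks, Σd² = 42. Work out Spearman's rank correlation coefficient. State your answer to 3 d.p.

-0.200

ρ = 1 − 6Σd² / [n(n²−1)] = 1 − 6×42 / (6×35)
  = 1 − 252/210 = 1 − 1.2000 ≈ -0.200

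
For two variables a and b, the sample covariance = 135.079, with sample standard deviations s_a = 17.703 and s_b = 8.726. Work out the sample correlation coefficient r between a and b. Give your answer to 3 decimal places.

0.874

r = Cov(a,b) / (s_a · s_b) = 135.079 / (17.703 × 8.726)
  = 135.079 / 154.4764 ≈ 0.874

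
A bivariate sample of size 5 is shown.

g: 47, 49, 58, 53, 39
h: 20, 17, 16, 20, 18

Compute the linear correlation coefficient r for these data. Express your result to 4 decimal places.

n = 5, Σg = 246, Σh = 91, Σg² = 12304, Σh² = 1669, Σgh = 4463
nΣgh − ΣgΣh = 22315 − 22386 = -71
nΣg² − (Σg)² = 61520 − 60516 = 1004; nΣh² − (Σh)² = 8345 − 8281 = 64
r = -71 / √(1004 × 64) = -71 / 253.4877 ≈ -0.2801

-0.2801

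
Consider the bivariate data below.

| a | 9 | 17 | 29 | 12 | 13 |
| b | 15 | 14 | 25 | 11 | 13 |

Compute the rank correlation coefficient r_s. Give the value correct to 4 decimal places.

0.4000

Rank a: 1, 4, 5, 2, 3
Rank b: 4, 3, 5, 1, 2
d = rank(a) − rank(b): -3, 1, 0, 1, 1; Σd² = 12
ρ = 1 − 6Σd² / [n(n²−1)] = 1 − 6×12 / (5×24) = 1 − 72/120 ≈ 0.4000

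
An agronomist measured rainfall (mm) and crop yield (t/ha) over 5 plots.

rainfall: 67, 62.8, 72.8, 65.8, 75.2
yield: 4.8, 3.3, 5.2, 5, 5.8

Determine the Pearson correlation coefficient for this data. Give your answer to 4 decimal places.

n = 5, Σx = 343.6, Σy = 24.1, Σx² = 23717.36, Σy² = 119.61, Σxy = 1672.56
nΣxy − ΣxΣy = 8362.8 − 8280.76 = 82.04
nΣx² − (Σx)² = 118586.8 − 118060.96 = 525.84; nΣy² − (Σy)² = 598.05 − 580.81 = 17.24
r = 82.04 / √(525.84 × 17.24) = 82.04 / 95.2128 ≈ 0.8616

0.8616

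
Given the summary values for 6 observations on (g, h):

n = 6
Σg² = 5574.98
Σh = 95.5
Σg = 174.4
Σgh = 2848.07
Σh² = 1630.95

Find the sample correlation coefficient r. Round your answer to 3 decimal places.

r = (nΣgh − ΣgΣh) / √[(nΣg² − (Σg)²)(nΣh² − (Σh)²)]
Numerator: 6×2848.07 − 174.4×95.5 = 433.22
Denominator: √[(33449.88 − 30415.36)(9785.7 − 9120.25)] = √[3034.52 × 665.45] = 1421.0283
r = 433.22 / 1421.0283 ≈ 0.305

0.305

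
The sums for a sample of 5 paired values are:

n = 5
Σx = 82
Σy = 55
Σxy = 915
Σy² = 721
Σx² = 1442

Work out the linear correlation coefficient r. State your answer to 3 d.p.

0.122

r = (nΣxy − ΣxΣy) / √[(nΣx² − (Σx)²)(nΣy² − (Σy)²)]
Numerator: 5×915 − 82×55 = 65
Denominator: √[(7210 − 6724)(3605 − 3025)] = √[486 × 580] = 530.9237
r = 65 / 530.9237 ≈ 0.122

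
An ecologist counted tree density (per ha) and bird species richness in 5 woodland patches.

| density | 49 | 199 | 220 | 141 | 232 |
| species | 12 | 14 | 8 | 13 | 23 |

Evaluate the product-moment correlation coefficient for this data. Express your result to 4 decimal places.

n = 5, Σx = 841, Σy = 70, Σx² = 164107, Σy² = 1102, Σxy = 12303
nΣxy − ΣxΣy = 61515 − 58870 = 2645
nΣx² − (Σx)² = 820535 − 707281 = 113254; nΣy² − (Σy)² = 5510 − 4900 = 610
r = 2645 / √(113254 × 610) = 2645 / 8311.7351 ≈ 0.3182

0.3182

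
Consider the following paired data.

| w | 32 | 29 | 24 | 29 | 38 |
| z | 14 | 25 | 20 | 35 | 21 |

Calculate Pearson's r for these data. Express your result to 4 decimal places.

n = 5, Σw = 152, Σz = 115, Σw² = 4726, Σz² = 2887, Σwz = 3466
nΣwz − ΣwΣz = 17330 − 17480 = -150
nΣw² − (Σw)² = 23630 − 23104 = 526; nΣz² − (Σz)² = 14435 − 13225 = 1210
r = -150 / √(526 × 1210) = -150 / 797.7844 ≈ -0.1880

-0.1880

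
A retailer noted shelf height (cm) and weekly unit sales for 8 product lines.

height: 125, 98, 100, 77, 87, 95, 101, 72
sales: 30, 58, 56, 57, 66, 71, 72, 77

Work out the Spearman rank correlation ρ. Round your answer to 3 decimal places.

Rank height: 8, 5, 6, 2, 3, 4, 7, 1
Rank sales: 1, 4, 2, 3, 5, 6, 7, 8
d = rank(height) − rank(sales): 7, 1, 4, -1, -2, -2, 0, -7; Σd² = 124
ρ = 1 − 6Σd² / [n(n²−1)] = 1 − 6×124 / (8×63) = 1 − 744/504 ≈ -0.476

-0.476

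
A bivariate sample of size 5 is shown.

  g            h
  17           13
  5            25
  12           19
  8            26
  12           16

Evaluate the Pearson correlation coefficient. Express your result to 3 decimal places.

n = 5, Σg = 54, Σh = 99, Σg² = 666, Σh² = 2087, Σgh = 974
nΣgh − ΣgΣh = 4870 − 5346 = -476
nΣg² − (Σg)² = 3330 − 2916 = 414; nΣh² − (Σh)² = 10435 − 9801 = 634
r = -476 / √(414 × 634) = -476 / 512.3241 ≈ -0.929

-0.929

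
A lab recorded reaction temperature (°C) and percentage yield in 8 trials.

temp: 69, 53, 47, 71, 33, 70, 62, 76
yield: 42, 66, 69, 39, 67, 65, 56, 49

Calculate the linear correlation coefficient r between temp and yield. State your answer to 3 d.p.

n = 8, Σx = 481, Σy = 453, Σx² = 30429, Σy² = 26653, Σxy = 26365
nΣxy − ΣxΣy = 210920 − 217893 = -6973
nΣx² − (Σx)² = 243432 − 231361 = 12071; nΣy² − (Σy)² = 213224 − 205209 = 8015
r = -6973 / √(12071 × 8015) = -6973 / 9836.1103 ≈ -0.709

-0.709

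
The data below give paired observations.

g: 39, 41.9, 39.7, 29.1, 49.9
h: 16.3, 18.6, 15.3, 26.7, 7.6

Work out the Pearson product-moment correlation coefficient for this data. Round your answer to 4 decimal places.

n = 5, Σg = 199.6, Σh = 84.5, Σg² = 8189.52, Σh² = 1616.39, Σgh = 3178.66
nΣgh − ΣgΣh = 15893.3 − 16866.2 = -972.9
nΣg² − (Σg)² = 40947.6 − 39840.16 = 1107.44; nΣh² − (Σh)² = 8081.95 − 7140.25 = 941.7
r = -972.9 / √(1107.44 × 941.7) = -972.9 / 1021.2131 ≈ -0.9527

-0.9527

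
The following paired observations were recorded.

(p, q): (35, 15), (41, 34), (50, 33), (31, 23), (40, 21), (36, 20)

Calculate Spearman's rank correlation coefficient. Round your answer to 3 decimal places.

Rank p: 2, 5, 6, 1, 4, 3
Rank q: 1, 6, 5, 4, 3, 2
d = rank(p) − rank(q): 1, -1, 1, -3, 1, 1; Σd² = 14
ρ = 1 − 6Σd² / [n(n²−1)] = 1 − 6×14 / (6×35) = 1 − 84/210 ≈ 0.600

0.600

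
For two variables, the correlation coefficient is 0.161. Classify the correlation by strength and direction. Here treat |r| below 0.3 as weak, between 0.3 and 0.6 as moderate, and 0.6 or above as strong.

weak positive

r = 0.161 > 0 so the relationship is positive.
|r| = 0.161, which falls in the weak range.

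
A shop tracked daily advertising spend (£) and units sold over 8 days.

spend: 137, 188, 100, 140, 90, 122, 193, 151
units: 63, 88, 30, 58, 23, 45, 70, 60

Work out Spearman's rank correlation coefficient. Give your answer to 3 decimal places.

Rank spend: 4, 7, 2, 5, 1, 3, 8, 6
Rank units: 6, 8, 2, 4, 1, 3, 7, 5
d = rank(spend) − rank(units): -2, -1, 0, 1, 0, 0, 1, 1; Σd² = 8
ρ = 1 − 6Σd² / [n(n²−1)] = 1 − 6×8 / (8×63) = 1 − 48/504 ≈ 0.905

0.905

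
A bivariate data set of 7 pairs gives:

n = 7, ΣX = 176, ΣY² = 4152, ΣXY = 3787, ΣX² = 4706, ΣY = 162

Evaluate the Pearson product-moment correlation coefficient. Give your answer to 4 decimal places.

-0.8507

r = (nΣXY − ΣXΣY) / √[(nΣX² − (ΣX)²)(nΣY² − (ΣY)²)]
Numerator: 7×3787 − 176×162 = -2003
Denominator: √[(32942 − 30976)(29064 − 26244)] = √[1966 × 2820] = 2354.5955
r = -2003 / 2354.5955 ≈ -0.8507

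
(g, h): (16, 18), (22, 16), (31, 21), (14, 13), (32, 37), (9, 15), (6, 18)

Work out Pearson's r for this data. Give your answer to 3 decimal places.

0.686

n = 7, Σg = 130, Σh = 138, Σg² = 3038, Σh² = 3108, Σgh = 2900
nΣgh − ΣgΣh = 20300 − 17940 = 2360
nΣg² − (Σg)² = 21266 − 16900 = 4366; nΣh² − (Σh)² = 21756 − 19044 = 2712
r = 2360 / √(4366 × 2712) = 2360 / 3441.0161 ≈ 0.686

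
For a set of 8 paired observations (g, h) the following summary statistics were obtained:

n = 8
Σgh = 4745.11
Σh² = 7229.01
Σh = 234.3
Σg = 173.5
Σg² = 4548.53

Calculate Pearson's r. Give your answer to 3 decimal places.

r = (nΣgh − ΣgΣh) / √[(nΣg² − (Σg)²)(nΣh² − (Σh)²)]
Numerator: 8×4745.11 − 173.5×234.3 = -2690.17
Denominator: √[(36388.24 − 30102.25)(57832.08 − 54896.49)] = √[6285.99 × 2935.59] = 4295.7059
r = -2690.17 / 4295.7059 ≈ -0.626

-0.626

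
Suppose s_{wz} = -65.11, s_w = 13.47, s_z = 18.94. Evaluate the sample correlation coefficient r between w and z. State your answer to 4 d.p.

r = Cov(w,z) / (s_w · s_z) = -65.11 / (13.47 × 18.94)
  = -65.11 / 255.1218 ≈ -0.2552

-0.2552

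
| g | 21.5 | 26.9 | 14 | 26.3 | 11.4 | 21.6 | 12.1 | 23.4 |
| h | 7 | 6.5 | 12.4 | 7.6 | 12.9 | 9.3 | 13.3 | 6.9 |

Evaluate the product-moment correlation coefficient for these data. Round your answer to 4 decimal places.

-0.9513

n = 8, Σg = 157.2, Σh = 75.9, Σg² = 3364.04, Σh² = 780.17, Σgh = 1369.16
nΣgh − ΣgΣh = 10953.28 − 11931.48 = -978.2
nΣg² − (Σg)² = 26912.32 − 24711.84 = 2200.48; nΣh² − (Σh)² = 6241.36 − 5760.81 = 480.55
r = -978.2 / √(2200.48 × 480.55) = -978.2 / 1028.3193 ≈ -0.9513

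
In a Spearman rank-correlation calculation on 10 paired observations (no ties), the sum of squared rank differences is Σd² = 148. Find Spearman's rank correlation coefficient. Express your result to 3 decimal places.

0.103

ρ = 1 − 6Σd² / [n(n²−1)] = 1 − 6×148 / (10×99)
  = 1 − 888/990 = 1 − 0.8970 ≈ 0.103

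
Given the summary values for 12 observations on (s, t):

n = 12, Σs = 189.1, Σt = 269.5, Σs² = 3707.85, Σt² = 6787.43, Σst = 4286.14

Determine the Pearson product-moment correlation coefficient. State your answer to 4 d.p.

0.0537

r = (nΣst − ΣsΣt) / √[(nΣs² − (Σs)²)(nΣt² − (Σt)²)]
Numerator: 12×4286.14 − 189.1×269.5 = 471.23
Denominator: √[(44494.2 − 35758.81)(81449.16 − 72630.25)] = √[8735.39 × 8818.91] = 8777.0507
r = 471.23 / 8777.0507 ≈ 0.0537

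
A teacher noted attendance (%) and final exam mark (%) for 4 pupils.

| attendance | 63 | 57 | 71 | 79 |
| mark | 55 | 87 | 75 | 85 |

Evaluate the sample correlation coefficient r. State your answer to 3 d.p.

0.188

n = 4, Σx = 270, Σy = 302, Σx² = 18500, Σy² = 23444, Σxy = 20464
nΣxy − ΣxΣy = 81856 − 81540 = 316
nΣx² − (Σx)² = 74000 − 72900 = 1100; nΣy² − (Σy)² = 93776 − 91204 = 2572
r = 316 / √(1100 × 2572) = 316 / 1682.0226 ≈ 0.188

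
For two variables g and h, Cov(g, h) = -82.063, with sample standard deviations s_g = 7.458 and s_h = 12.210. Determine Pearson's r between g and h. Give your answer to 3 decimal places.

r = Cov(g,h) / (s_g · s_h) = -82.063 / (7.458 × 12.210)
  = -82.063 / 91.0622 ≈ -0.901

-0.901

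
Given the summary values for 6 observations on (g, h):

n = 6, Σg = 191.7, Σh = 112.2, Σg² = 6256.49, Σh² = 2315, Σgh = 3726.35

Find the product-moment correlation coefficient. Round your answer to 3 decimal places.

r = (nΣgh − ΣgΣh) / √[(nΣg² − (Σg)²)(nΣh² − (Σh)²)]
Numerator: 6×3726.35 − 191.7×112.2 = 849.36
Denominator: √[(37538.94 − 36748.89)(13890 − 12588.84)] = √[790.05 × 1301.16] = 1013.8942
r = 849.36 / 1013.8942 ≈ 0.838

0.838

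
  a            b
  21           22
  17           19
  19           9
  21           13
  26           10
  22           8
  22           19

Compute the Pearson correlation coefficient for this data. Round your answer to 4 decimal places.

-0.3303

n = 7, Σa = 148, Σb = 100, Σa² = 3176, Σb² = 1620, Σab = 2083
nΣab − ΣaΣb = 14581 − 14800 = -219
nΣa² − (Σa)² = 22232 − 21904 = 328; nΣb² − (Σb)² = 11340 − 10000 = 1340
r = -219 / √(328 × 1340) = -219 / 662.9630 ≈ -0.3303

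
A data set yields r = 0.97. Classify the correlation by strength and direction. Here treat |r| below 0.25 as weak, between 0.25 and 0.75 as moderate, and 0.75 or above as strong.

strong positive

r = 0.97 > 0 so the relationship is positive.
|r| = 0.97, which falls in the strong range.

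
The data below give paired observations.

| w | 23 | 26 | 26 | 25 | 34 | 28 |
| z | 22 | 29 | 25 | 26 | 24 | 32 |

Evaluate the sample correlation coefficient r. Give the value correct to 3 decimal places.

0.087

n = 6, Σw = 162, Σz = 158, Σw² = 4446, Σz² = 4226, Σwz = 4272
nΣwz − ΣwΣz = 25632 − 25596 = 36
nΣw² − (Σw)² = 26676 − 26244 = 432; nΣz² − (Σz)² = 25356 − 24964 = 392
r = 36 / √(432 × 392) = 36 / 411.5143 ≈ 0.087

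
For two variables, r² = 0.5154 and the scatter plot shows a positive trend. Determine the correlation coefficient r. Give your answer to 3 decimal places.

0.718

|r| = √0.5154 = 0.718
The association is positive, so r = 0.718.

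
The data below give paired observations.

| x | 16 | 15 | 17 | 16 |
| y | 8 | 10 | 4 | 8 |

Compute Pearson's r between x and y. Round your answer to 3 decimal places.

-0.973

n = 4, Σx = 64, Σy = 30, Σx² = 1026, Σy² = 244, Σxy = 474
nΣxy − ΣxΣy = 1896 − 1920 = -24
nΣx² − (Σx)² = 4104 − 4096 = 8; nΣy² − (Σy)² = 976 − 900 = 76
r = -24 / √(8 × 76) = -24 / 24.6577 ≈ -0.973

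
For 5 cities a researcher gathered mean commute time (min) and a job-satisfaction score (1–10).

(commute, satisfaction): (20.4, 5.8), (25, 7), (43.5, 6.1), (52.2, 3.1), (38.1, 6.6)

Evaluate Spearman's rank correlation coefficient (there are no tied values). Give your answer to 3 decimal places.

Rank commute: 1, 2, 4, 5, 3
Rank satisfaction: 2, 5, 3, 1, 4
d = rank(commute) − rank(satisfaction): -1, -3, 1, 4, -1; Σd² = 28
ρ = 1 − 6Σd² / [n(n²−1)] = 1 − 6×28 / (5×24) = 1 − 168/120 ≈ -0.400

-0.400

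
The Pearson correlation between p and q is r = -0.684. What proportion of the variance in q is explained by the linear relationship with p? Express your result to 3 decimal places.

r² = (-0.684)² = 0.468

0.468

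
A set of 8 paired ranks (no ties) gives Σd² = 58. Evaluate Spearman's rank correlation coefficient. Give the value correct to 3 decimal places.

0.310

ρ = 1 − 6Σd² / [n(n²−1)] = 1 − 6×58 / (8×63)
  = 1 − 348/504 = 1 − 0.6905 ≈ 0.310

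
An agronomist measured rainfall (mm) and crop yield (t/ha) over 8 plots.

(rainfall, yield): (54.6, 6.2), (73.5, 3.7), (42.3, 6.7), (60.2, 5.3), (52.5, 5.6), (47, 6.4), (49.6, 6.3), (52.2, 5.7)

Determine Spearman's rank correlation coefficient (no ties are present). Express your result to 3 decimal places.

-0.929

Rank rainfall: 6, 8, 1, 7, 5, 2, 3, 4
Rank yield: 5, 1, 8, 2, 3, 7, 6, 4
d = rank(rainfall) − rank(yield): 1, 7, -7, 5, 2, -5, -3, 0; Σd² = 162
ρ = 1 − 6Σd² / [n(n²−1)] = 1 − 6×162 / (8×63) = 1 − 972/504 ≈ -0.929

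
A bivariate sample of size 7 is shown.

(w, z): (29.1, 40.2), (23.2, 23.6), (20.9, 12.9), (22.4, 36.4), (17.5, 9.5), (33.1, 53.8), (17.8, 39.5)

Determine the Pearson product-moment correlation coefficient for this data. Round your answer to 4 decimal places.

n = 7, Σw = 164, Σz = 215.9, Σw² = 4042.32, Σz² = 8209.31, Σwz = 5452.44
nΣwz − ΣwΣz = 38167.08 − 35407.6 = 2759.48
nΣw² − (Σw)² = 28296.24 − 26896 = 1400.24; nΣz² − (Σz)² = 57465.17 − 46612.81 = 10852.36
r = 2759.48 / √(1400.24 × 10852.36) = 2759.48 / 3898.1930 ≈ 0.7079

0.7079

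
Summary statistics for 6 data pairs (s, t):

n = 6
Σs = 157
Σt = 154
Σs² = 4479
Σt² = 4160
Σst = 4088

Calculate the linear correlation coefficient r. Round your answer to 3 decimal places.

r = (nΣst − ΣsΣt) / √[(nΣs² − (Σs)²)(nΣt² − (Σt)²)]
Numerator: 6×4088 − 157×154 = 350
Denominator: √[(26874 − 24649)(24960 − 23716)] = √[2225 × 1244] = 1663.7007
r = 350 / 1663.7007 ≈ 0.210

0.210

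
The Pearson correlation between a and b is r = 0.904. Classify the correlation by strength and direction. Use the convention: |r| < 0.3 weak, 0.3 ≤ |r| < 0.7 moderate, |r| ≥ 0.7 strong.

r = 0.904 > 0 so the relationship is positive.
|r| = 0.904, which falls in the strong range.

strong positive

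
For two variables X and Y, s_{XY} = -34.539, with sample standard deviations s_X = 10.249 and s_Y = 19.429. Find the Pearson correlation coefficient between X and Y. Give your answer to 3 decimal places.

-0.173

r = Cov(X,Y) / (s_X · s_Y) = -34.539 / (10.249 × 19.429)
  = -34.539 / 199.1278 ≈ -0.173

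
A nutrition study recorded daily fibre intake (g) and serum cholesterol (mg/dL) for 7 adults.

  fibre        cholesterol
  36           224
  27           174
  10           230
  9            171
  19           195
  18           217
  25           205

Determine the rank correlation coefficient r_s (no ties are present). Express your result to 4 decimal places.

Rank fibre: 7, 6, 2, 1, 4, 3, 5
Rank cholesterol: 6, 2, 7, 1, 3, 5, 4
d = rank(fibre) − rank(cholesterol): 1, 4, -5, 0, 1, -2, 1; Σd² = 48
ρ = 1 − 6Σd² / [n(n²−1)] = 1 − 6×48 / (7×48) = 1 − 288/336 ≈ 0.1429

0.1429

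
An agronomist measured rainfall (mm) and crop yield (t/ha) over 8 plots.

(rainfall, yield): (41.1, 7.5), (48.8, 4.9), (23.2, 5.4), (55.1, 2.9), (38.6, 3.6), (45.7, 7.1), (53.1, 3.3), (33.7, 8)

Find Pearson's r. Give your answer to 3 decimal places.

n = 8, Σx = 339.3, Σy = 42.7, Σx² = 15178.65, Σy² = 256.09, Σxy = 1740.7
nΣxy − ΣxΣy = 13925.6 − 14488.11 = -562.51
nΣx² − (Σx)² = 121429.2 − 115124.49 = 6304.71; nΣy² − (Σy)² = 2048.72 − 1823.29 = 225.43
r = -562.51 / √(6304.71 × 225.43) = -562.51 / 1192.1706 ≈ -0.472

-0.472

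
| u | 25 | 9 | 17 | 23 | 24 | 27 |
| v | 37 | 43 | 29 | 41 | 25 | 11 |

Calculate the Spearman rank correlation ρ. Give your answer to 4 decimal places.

-0.7143

Rank u: 5, 1, 2, 3, 4, 6
Rank v: 4, 6, 3, 5, 2, 1
d = rank(u) − rank(v): 1, -5, -1, -2, 2, 5; Σd² = 60
ρ = 1 − 6Σd² / [n(n²−1)] = 1 − 6×60 / (6×35) = 1 − 360/210 ≈ -0.7143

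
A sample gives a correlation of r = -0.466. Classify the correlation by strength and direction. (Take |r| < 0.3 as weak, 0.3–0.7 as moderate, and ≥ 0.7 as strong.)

moderate negative

r = -0.466 < 0 so the relationship is negative.
|r| = 0.466, which falls in the moderate range.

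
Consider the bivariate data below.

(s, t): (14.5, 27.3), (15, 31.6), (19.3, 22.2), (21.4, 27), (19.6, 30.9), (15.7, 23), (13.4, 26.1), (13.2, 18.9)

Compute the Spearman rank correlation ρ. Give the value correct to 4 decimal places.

Rank s: 3, 4, 6, 8, 7, 5, 2, 1
Rank t: 6, 8, 2, 5, 7, 3, 4, 1
d = rank(s) − rank(t): -3, -4, 4, 3, 0, 2, -2, 0; Σd² = 58
ρ = 1 − 6Σd² / [n(n²−1)] = 1 − 6×58 / (8×63) = 1 − 348/504 ≈ 0.3095

0.3095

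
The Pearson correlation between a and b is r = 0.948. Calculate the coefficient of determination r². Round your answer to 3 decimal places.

0.899

r² = (0.948)² = 0.899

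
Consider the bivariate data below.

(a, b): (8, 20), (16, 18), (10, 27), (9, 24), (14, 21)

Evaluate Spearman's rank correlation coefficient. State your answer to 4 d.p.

-0.3000

Rank a: 1, 5, 3, 2, 4
Rank b: 2, 1, 5, 4, 3
d = rank(a) − rank(b): -1, 4, -2, -2, 1; Σd² = 26
ρ = 1 − 6Σd² / [n(n²−1)] = 1 − 6×26 / (5×24) = 1 − 156/120 ≈ -0.3000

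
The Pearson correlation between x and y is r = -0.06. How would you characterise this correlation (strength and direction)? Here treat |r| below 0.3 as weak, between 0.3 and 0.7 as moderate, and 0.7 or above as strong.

weak negative

r = -0.06 < 0 so the relationship is negative.
|r| = 0.06, which falls in the weak range.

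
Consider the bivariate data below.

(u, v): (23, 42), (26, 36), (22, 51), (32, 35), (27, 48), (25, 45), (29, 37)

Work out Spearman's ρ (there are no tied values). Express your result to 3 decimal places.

-0.679

Rank u: 2, 4, 1, 7, 5, 3, 6
Rank v: 4, 2, 7, 1, 6, 5, 3
d = rank(u) − rank(v): -2, 2, -6, 6, -1, -2, 3; Σd² = 94
ρ = 1 − 6Σd² / [n(n²−1)] = 1 − 6×94 / (7×48) = 1 − 564/336 ≈ -0.679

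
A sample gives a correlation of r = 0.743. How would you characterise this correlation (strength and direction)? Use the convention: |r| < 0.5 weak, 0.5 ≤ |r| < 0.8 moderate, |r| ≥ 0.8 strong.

r = 0.743 > 0 so the relationship is positive.
|r| = 0.743, which falls in the moderate range.

moderate positive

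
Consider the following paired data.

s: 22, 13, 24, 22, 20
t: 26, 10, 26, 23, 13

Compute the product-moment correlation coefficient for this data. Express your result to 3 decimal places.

n = 5, Σs = 101, Σt = 98, Σs² = 2113, Σt² = 2150, Σst = 2092
nΣst − ΣsΣt = 10460 − 9898 = 562
nΣs² − (Σs)² = 10565 − 10201 = 364; nΣt² − (Σt)² = 10750 − 9604 = 1146
r = 562 / √(364 × 1146) = 562 / 645.8669 ≈ 0.870

0.870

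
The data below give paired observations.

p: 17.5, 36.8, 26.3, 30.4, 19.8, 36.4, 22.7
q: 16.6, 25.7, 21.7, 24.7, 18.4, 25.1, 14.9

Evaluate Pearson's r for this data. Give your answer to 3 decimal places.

n = 7, Σp = 189.9, Σq = 147.1, Σp² = 5508.63, Σq² = 3207.61, Σpq = 4174.04
nΣpq − ΣpΣq = 29218.28 − 27934.29 = 1283.99
nΣp² − (Σp)² = 38560.41 − 36062.01 = 2498.4; nΣq² − (Σq)² = 22453.27 − 21638.41 = 814.86
r = 1283.99 / √(2498.4 × 814.86) = 1283.99 / 1426.8308 ≈ 0.900

0.900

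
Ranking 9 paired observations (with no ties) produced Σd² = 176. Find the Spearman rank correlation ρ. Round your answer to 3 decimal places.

ρ = 1 − 6Σd² / [n(n²−1)] = 1 − 6×176 / (9×80)
  = 1 − 1056/720 = 1 − 1.4667 ≈ -0.467

-0.467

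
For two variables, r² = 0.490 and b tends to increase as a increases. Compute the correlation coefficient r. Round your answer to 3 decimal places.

|r| = √0.490 = 0.700
The association is positive, so r = 0.700.

0.700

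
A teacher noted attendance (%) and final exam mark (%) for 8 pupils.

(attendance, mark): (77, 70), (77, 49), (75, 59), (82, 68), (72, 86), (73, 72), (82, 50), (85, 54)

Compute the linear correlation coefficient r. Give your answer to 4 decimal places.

-0.6181

n = 8, Σx = 623, Σy = 508, Σx² = 48669, Σy² = 33402, Σxy = 39302
nΣxy − ΣxΣy = 314416 − 316484 = -2068
nΣx² − (Σx)² = 389352 − 388129 = 1223; nΣy² − (Σy)² = 267216 − 258064 = 9152
r = -2068 / √(1223 × 9152) = -2068 / 3345.5786 ≈ -0.6181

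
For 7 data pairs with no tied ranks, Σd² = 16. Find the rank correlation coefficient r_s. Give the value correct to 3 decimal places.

ρ = 1 − 6Σd² / [n(n²−1)] = 1 − 6×16 / (7×48)
  = 1 − 96/336 = 1 − 0.2857 ≈ 0.714

0.714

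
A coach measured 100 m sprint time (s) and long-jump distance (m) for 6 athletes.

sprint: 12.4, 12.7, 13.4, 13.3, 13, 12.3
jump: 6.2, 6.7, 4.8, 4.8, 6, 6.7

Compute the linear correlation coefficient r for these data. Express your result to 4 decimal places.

-0.8898

n = 6, Σx = 77.1, Σy = 35.2, Σx² = 991.79, Σy² = 210.3, Σxy = 450.54
nΣxy − ΣxΣy = 2703.24 − 2713.92 = -10.68
nΣx² − (Σx)² = 5950.74 − 5944.41 = 6.33; nΣy² − (Σy)² = 1261.8 − 1239.04 = 22.76
r = -10.68 / √(6.33 × 22.76) = -10.68 / 12.0029 ≈ -0.8898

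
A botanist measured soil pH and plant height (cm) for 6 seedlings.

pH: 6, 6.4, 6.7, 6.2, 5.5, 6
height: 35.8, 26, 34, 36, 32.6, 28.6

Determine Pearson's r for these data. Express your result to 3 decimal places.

n = 6, Σx = 36.8, Σy = 193, Σx² = 226.54, Σy² = 6290.36, Σxy = 1183.1
nΣxy − ΣxΣy = 7098.6 − 7102.4 = -3.8
nΣx² − (Σx)² = 1359.24 − 1354.24 = 5; nΣy² − (Σy)² = 37742.16 − 37249 = 493.16
r = -3.8 / √(5 × 493.16) = -3.8 / 49.6568 ≈ -0.077

-0.077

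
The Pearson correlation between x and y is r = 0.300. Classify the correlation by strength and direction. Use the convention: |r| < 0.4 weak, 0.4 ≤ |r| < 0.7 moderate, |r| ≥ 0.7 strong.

weak positive

r = 0.300 > 0 so the relationship is positive.
|r| = 0.300, which falls in the weak range.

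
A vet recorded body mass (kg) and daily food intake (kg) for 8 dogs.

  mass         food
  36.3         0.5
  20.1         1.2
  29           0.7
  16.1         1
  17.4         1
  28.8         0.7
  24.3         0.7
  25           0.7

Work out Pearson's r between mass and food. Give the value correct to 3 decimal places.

-0.860

n = 8, Σx = 197, Σy = 6.5, Σx² = 5169.6, Σy² = 5.65, Σxy = 150.74
nΣxy − ΣxΣy = 1205.92 − 1280.5 = -74.58
nΣx² − (Σx)² = 41356.8 − 38809 = 2547.8; nΣy² − (Σy)² = 45.2 − 42.25 = 2.95
r = -74.58 / √(2547.8 × 2.95) = -74.58 / 86.6949 ≈ -0.860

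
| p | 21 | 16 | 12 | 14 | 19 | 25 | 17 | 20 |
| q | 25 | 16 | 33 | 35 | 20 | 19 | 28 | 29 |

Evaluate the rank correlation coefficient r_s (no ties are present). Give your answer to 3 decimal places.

-0.500

Rank p: 7, 3, 1, 2, 5, 8, 4, 6
Rank q: 4, 1, 7, 8, 3, 2, 5, 6
d = rank(p) − rank(q): 3, 2, -6, -6, 2, 6, -1, 0; Σd² = 126
ρ = 1 − 6Σd² / [n(n²−1)] = 1 − 6×126 / (8×63) = 1 − 756/504 ≈ -0.500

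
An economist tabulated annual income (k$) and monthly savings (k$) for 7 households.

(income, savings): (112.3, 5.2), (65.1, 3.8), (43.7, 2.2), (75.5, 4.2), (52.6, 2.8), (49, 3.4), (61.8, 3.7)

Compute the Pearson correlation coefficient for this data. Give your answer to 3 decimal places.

n = 7, Σx = 460, Σy = 25.3, Σx² = 33446.24, Σy² = 97.05, Σxy = 1787.12
nΣxy − ΣxΣy = 12509.84 − 11638 = 871.84
nΣx² − (Σx)² = 234123.68 − 211600 = 22523.68; nΣy² − (Σy)² = 679.35 − 640.09 = 39.26
r = 871.84 / √(22523.68 × 39.26) = 871.84 / 940.3615 ≈ 0.927

0.927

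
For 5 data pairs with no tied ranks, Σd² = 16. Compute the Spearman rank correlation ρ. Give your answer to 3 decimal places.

0.200

ρ = 1 − 6Σd² / [n(n²−1)] = 1 − 6×16 / (5×24)
  = 1 − 96/120 = 1 − 0.8000 ≈ 0.200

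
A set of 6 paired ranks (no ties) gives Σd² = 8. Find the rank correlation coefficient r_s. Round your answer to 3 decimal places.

ρ = 1 − 6Σd² / [n(n²−1)] = 1 − 6×8 / (6×35)
  = 1 − 48/210 = 1 − 0.2286 ≈ 0.771

0.771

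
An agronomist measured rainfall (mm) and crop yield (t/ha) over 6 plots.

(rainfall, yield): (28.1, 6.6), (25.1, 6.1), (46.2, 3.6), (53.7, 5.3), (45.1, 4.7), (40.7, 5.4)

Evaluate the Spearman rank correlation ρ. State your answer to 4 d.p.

Rank rainfall: 2, 1, 5, 6, 4, 3
Rank yield: 6, 5, 1, 3, 2, 4
d = rank(rainfall) − rank(yield): -4, -4, 4, 3, 2, -1; Σd² = 62
ρ = 1 − 6Σd² / [n(n²−1)] = 1 − 6×62 / (6×35) = 1 − 372/210 ≈ -0.7714

-0.7714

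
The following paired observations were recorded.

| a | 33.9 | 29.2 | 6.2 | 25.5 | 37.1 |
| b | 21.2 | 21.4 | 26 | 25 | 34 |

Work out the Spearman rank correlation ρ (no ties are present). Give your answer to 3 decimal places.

Rank a: 4, 3, 1, 2, 5
Rank b: 1, 2, 4, 3, 5
d = rank(a) − rank(b): 3, 1, -3, -1, 0; Σd² = 20
ρ = 1 − 6Σd² / [n(n²−1)] = 1 − 6×20 / (5×24) = 1 − 120/120 ≈ 0.000

0.000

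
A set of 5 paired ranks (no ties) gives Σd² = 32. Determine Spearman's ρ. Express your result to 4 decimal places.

-0.6000

ρ = 1 − 6Σd² / [n(n²−1)] = 1 − 6×32 / (5×24)
  = 1 − 192/120 = 1 − 1.60000 ≈ -0.6000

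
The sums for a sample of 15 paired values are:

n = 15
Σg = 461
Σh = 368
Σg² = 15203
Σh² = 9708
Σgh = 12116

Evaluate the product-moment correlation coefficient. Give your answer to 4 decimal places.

0.9611

r = (nΣgh − ΣgΣh) / √[(nΣg² − (Σg)²)(nΣh² − (Σh)²)]
Numerator: 15×12116 − 461×368 = 12092
Denominator: √[(228045 − 212521)(145620 − 135424)] = √[15524 × 10196] = 12581.0454
r = 12092 / 12581.0454 ≈ 0.9611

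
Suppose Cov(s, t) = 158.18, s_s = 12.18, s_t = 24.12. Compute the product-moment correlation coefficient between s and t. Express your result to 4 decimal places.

r = Cov(s,t) / (s_s · s_t) = 158.18 / (12.18 × 24.12)
  = 158.18 / 293.7816 ≈ 0.5384

0.5384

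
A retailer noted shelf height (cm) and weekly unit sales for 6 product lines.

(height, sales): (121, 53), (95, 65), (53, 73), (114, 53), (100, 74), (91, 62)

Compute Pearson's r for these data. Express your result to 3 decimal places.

n = 6, Σx = 574, Σy = 380, Σx² = 57752, Σy² = 24492, Σxy = 35541
nΣxy − ΣxΣy = 213246 − 218120 = -4874
nΣx² − (Σx)² = 346512 − 329476 = 17036; nΣy² − (Σy)² = 146952 − 144400 = 2552
r = -4874 / √(17036 × 2552) = -4874 / 6593.6236 ≈ -0.739

-0.739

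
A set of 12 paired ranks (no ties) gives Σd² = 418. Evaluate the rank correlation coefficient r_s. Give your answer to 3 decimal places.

ρ = 1 − 6Σd² / [n(n²−1)] = 1 − 6×418 / (12×143)
  = 1 − 2508/1716 = 1 − 1.4615 ≈ -0.462

-0.462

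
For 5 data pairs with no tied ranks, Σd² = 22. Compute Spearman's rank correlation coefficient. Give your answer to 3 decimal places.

ρ = 1 − 6Σd² / [n(n²−1)] = 1 − 6×22 / (5×24)
  = 1 − 132/120 = 1 − 1.1000 ≈ -0.100

-0.100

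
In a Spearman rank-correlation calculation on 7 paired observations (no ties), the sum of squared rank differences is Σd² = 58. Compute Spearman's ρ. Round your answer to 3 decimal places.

ρ = 1 − 6Σd² / [n(n²−1)] = 1 − 6×58 / (7×48)
  = 1 − 348/336 = 1 − 1.0357 ≈ -0.036

-0.036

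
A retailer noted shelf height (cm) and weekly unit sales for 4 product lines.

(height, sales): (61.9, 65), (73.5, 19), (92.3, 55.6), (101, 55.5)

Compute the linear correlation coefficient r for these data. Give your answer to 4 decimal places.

n = 4, Σx = 328.7, Σy = 195.1, Σx² = 27954.15, Σy² = 10757.61, Σxy = 16157.38
nΣxy − ΣxΣy = 64629.52 − 64129.37 = 500.15
nΣx² − (Σx)² = 111816.6 − 108043.69 = 3772.91; nΣy² − (Σy)² = 43030.44 − 38064.01 = 4966.43
r = 500.15 / √(3772.91 × 4966.43) = 500.15 / 4328.7288 ≈ 0.1155

0.1155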